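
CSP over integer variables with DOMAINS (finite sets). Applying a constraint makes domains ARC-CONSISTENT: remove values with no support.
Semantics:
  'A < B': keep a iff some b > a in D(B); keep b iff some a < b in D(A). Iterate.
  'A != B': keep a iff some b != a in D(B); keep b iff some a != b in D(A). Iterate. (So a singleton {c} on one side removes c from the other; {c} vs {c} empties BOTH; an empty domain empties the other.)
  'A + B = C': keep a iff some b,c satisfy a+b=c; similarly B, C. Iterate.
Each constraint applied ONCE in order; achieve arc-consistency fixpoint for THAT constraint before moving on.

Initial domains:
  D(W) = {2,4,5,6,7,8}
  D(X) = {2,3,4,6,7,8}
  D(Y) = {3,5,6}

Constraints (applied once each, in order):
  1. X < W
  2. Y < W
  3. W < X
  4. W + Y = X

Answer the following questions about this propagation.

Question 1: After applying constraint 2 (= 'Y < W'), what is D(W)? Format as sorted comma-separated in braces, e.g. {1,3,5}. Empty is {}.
Constraint 1 (X < W) on D(X)={2,3,4,6,7,8} D(W)={2,4,5,6,7,8}: X {2,3,4,6,7,8}->{2,3,4,6,7}; W {2,4,5,6,7,8}->{4,5,6,7,8}
Constraint 2 (Y < W) on D(Y)={3,5,6} D(W)={4,5,6,7,8}: no change
So after constraint 2: D(W) = {4,5,6,7,8}

Answer: {4,5,6,7,8}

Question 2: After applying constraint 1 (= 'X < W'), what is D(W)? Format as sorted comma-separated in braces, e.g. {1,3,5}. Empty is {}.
Answer: {4,5,6,7,8}

Derivation:
Constraint 1 (X < W) on D(X)={2,3,4,6,7,8} D(W)={2,4,5,6,7,8}: X {2,3,4,6,7,8}->{2,3,4,6,7}; W {2,4,5,6,7,8}->{4,5,6,7,8}
So after constraint 1: D(W) = {4,5,6,7,8}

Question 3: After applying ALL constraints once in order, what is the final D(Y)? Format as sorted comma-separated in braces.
Constraint 1 (X < W) on D(X)={2,3,4,6,7,8} D(W)={2,4,5,6,7,8}: X {2,3,4,6,7,8}->{2,3,4,6,7}; W {2,4,5,6,7,8}->{4,5,6,7,8}
Constraint 2 (Y < W) on D(Y)={3,5,6} D(W)={4,5,6,7,8}: no change
Constraint 3 (W < X) on D(W)={4,5,6,7,8} D(X)={2,3,4,6,7}: W {4,5,6,7,8}->{4,5,6}; X {2,3,4,6,7}->{6,7}
Constraint 4 (W + Y = X) on D(W)={4,5,6} D(Y)={3,5,6} D(X)={6,7}: W {4,5,6}->{4}; Y {3,5,6}->{3}; X {6,7}->{7}
So after all 4 constraints: D(Y) = {3}

Answer: {3}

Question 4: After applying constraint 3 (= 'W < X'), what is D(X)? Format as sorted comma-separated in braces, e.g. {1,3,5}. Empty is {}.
Constraint 1 (X < W) on D(X)={2,3,4,6,7,8} D(W)={2,4,5,6,7,8}: X {2,3,4,6,7,8}->{2,3,4,6,7}; W {2,4,5,6,7,8}->{4,5,6,7,8}
Constraint 2 (Y < W) on D(Y)={3,5,6} D(W)={4,5,6,7,8}: no change
Constraint 3 (W < X) on D(W)={4,5,6,7,8} D(X)={2,3,4,6,7}: W {4,5,6,7,8}->{4,5,6}; X {2,3,4,6,7}->{6,7}
So after constraint 3: D(X) = {6,7}

Answer: {6,7}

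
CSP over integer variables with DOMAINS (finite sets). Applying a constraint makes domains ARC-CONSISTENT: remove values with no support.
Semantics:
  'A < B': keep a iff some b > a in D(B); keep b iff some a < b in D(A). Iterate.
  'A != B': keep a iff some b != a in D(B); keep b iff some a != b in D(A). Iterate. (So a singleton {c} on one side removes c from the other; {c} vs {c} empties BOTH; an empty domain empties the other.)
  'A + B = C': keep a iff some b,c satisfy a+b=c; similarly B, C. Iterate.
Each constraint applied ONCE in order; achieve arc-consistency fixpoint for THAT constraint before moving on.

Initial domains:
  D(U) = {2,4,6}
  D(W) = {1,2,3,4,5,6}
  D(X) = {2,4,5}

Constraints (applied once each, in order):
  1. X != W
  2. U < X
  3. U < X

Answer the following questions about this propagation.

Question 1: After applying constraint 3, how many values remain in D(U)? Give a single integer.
Answer: 2

Derivation:
Constraint 1 (X != W) on D(X)={2,4,5} D(W)={1,2,3,4,5,6}: no change
Constraint 2 (U < X) on D(U)={2,4,6} D(X)={2,4,5}: U {2,4,6}->{2,4}; X {2,4,5}->{4,5}
Constraint 3 (U < X) on D(U)={2,4} D(X)={4,5}: no change
So after constraint 3: D(U)={2,4}, size = 2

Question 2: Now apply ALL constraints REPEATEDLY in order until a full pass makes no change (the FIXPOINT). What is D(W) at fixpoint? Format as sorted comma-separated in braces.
pass 0 (initial): D(W)={1,2,3,4,5,6}
pass 1: U {2,4,6}->{2,4}; X {2,4,5}->{4,5}
pass 2: no change
Fixpoint after 2 passes: D(W) = {1,2,3,4,5,6}

Answer: {1,2,3,4,5,6}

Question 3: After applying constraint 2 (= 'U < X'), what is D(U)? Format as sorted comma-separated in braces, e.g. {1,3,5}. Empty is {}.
Constraint 1 (X != W) on D(X)={2,4,5} D(W)={1,2,3,4,5,6}: no change
Constraint 2 (U < X) on D(U)={2,4,6} D(X)={2,4,5}: U {2,4,6}->{2,4}; X {2,4,5}->{4,5}
So after constraint 2: D(U) = {2,4}

Answer: {2,4}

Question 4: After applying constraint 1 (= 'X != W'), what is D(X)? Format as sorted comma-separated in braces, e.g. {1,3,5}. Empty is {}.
Answer: {2,4,5}

Derivation:
Constraint 1 (X != W) on D(X)={2,4,5} D(W)={1,2,3,4,5,6}: no change
So after constraint 1: D(X) = {2,4,5}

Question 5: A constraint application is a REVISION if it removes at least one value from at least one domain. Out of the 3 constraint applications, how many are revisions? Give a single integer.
Constraint 1 (X != W) on D(X)={2,4,5} D(W)={1,2,3,4,5,6}: no change => not a revision
Constraint 2 (U < X) on D(U)={2,4,6} D(X)={2,4,5}: U {2,4,6}->{2,4}; X {2,4,5}->{4,5} => REVISION
Constraint 3 (U < X) on D(U)={2,4} D(X)={4,5}: no change => not a revision
Total revisions = 1

Answer: 1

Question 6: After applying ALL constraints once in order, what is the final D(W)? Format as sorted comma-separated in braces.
Answer: {1,2,3,4,5,6}

Derivation:
Constraint 1 (X != W) on D(X)={2,4,5} D(W)={1,2,3,4,5,6}: no change
Constraint 2 (U < X) on D(U)={2,4,6} D(X)={2,4,5}: U {2,4,6}->{2,4}; X {2,4,5}->{4,5}
Constraint 3 (U < X) on D(U)={2,4} D(X)={4,5}: no change
So after all 3 constraints: D(W) = {1,2,3,4,5,6}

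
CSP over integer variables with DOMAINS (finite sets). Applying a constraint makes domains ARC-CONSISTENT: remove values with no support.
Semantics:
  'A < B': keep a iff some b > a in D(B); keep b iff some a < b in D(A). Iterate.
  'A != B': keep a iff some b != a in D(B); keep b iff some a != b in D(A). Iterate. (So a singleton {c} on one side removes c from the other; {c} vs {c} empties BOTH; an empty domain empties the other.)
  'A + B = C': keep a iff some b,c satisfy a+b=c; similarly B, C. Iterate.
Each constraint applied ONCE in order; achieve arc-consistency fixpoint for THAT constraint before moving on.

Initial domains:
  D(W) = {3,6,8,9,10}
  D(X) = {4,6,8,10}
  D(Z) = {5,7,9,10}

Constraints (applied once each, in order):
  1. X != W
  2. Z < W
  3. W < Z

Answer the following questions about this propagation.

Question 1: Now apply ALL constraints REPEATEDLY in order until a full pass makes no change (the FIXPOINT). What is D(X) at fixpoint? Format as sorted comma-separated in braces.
Answer: {}

Derivation:
pass 0 (initial): D(X)={4,6,8,10}
pass 1: W {3,6,8,9,10}->{6,8}; Z {5,7,9,10}->{7,9}
pass 2: W {6,8}->{}; Z {7,9}->{}
pass 3: X {4,6,8,10}->{}
pass 4: no change
Fixpoint after 4 passes: D(X) = {}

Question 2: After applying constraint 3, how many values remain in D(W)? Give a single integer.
Constraint 1 (X != W) on D(X)={4,6,8,10} D(W)={3,6,8,9,10}: no change
Constraint 2 (Z < W) on D(Z)={5,7,9,10} D(W)={3,6,8,9,10}: Z {5,7,9,10}->{5,7,9}; W {3,6,8,9,10}->{6,8,9,10}
Constraint 3 (W < Z) on D(W)={6,8,9,10} D(Z)={5,7,9}: W {6,8,9,10}->{6,8}; Z {5,7,9}->{7,9}
So after constraint 3: D(W)={6,8}, size = 2

Answer: 2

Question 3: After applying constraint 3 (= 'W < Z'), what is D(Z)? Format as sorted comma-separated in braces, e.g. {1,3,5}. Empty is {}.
Constraint 1 (X != W) on D(X)={4,6,8,10} D(W)={3,6,8,9,10}: no change
Constraint 2 (Z < W) on D(Z)={5,7,9,10} D(W)={3,6,8,9,10}: Z {5,7,9,10}->{5,7,9}; W {3,6,8,9,10}->{6,8,9,10}
Constraint 3 (W < Z) on D(W)={6,8,9,10} D(Z)={5,7,9}: W {6,8,9,10}->{6,8}; Z {5,7,9}->{7,9}
So after constraint 3: D(Z) = {7,9}

Answer: {7,9}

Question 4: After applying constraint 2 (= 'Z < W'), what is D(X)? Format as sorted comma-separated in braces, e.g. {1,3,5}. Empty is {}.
Constraint 1 (X != W) on D(X)={4,6,8,10} D(W)={3,6,8,9,10}: no change
Constraint 2 (Z < W) on D(Z)={5,7,9,10} D(W)={3,6,8,9,10}: Z {5,7,9,10}->{5,7,9}; W {3,6,8,9,10}->{6,8,9,10}
So after constraint 2: D(X) = {4,6,8,10}

Answer: {4,6,8,10}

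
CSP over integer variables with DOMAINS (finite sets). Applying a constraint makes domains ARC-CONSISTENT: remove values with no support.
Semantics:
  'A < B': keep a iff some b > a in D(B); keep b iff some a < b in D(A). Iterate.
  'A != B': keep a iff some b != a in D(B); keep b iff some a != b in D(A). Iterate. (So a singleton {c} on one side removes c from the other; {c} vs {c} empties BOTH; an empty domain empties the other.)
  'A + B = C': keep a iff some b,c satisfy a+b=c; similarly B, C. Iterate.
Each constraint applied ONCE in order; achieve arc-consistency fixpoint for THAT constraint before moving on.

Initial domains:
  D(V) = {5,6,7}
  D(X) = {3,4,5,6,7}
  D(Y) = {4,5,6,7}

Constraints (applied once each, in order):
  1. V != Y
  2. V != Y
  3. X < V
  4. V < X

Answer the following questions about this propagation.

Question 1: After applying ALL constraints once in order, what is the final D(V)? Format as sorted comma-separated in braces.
Answer: {5}

Derivation:
Constraint 1 (V != Y) on D(V)={5,6,7} D(Y)={4,5,6,7}: no change
Constraint 2 (V != Y) on D(V)={5,6,7} D(Y)={4,5,6,7}: no change
Constraint 3 (X < V) on D(X)={3,4,5,6,7} D(V)={5,6,7}: X {3,4,5,6,7}->{3,4,5,6}
Constraint 4 (V < X) on D(V)={5,6,7} D(X)={3,4,5,6}: V {5,6,7}->{5}; X {3,4,5,6}->{6}
So after all 4 constraints: D(V) = {5}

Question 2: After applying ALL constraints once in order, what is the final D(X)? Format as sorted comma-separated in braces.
Answer: {6}

Derivation:
Constraint 1 (V != Y) on D(V)={5,6,7} D(Y)={4,5,6,7}: no change
Constraint 2 (V != Y) on D(V)={5,6,7} D(Y)={4,5,6,7}: no change
Constraint 3 (X < V) on D(X)={3,4,5,6,7} D(V)={5,6,7}: X {3,4,5,6,7}->{3,4,5,6}
Constraint 4 (V < X) on D(V)={5,6,7} D(X)={3,4,5,6}: V {5,6,7}->{5}; X {3,4,5,6}->{6}
So after all 4 constraints: D(X) = {6}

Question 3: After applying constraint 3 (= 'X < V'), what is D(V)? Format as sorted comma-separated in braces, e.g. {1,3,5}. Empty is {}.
Answer: {5,6,7}

Derivation:
Constraint 1 (V != Y) on D(V)={5,6,7} D(Y)={4,5,6,7}: no change
Constraint 2 (V != Y) on D(V)={5,6,7} D(Y)={4,5,6,7}: no change
Constraint 3 (X < V) on D(X)={3,4,5,6,7} D(V)={5,6,7}: X {3,4,5,6,7}->{3,4,5,6}
So after constraint 3: D(V) = {5,6,7}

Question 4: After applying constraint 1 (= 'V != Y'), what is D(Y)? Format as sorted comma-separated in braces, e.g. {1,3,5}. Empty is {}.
Constraint 1 (V != Y) on D(V)={5,6,7} D(Y)={4,5,6,7}: no change
So after constraint 1: D(Y) = {4,5,6,7}

Answer: {4,5,6,7}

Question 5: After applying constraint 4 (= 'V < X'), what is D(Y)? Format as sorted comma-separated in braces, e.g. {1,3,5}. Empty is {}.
Answer: {4,5,6,7}

Derivation:
Constraint 1 (V != Y) on D(V)={5,6,7} D(Y)={4,5,6,7}: no change
Constraint 2 (V != Y) on D(V)={5,6,7} D(Y)={4,5,6,7}: no change
Constraint 3 (X < V) on D(X)={3,4,5,6,7} D(V)={5,6,7}: X {3,4,5,6,7}->{3,4,5,6}
Constraint 4 (V < X) on D(V)={5,6,7} D(X)={3,4,5,6}: V {5,6,7}->{5}; X {3,4,5,6}->{6}
So after constraint 4: D(Y) = {4,5,6,7}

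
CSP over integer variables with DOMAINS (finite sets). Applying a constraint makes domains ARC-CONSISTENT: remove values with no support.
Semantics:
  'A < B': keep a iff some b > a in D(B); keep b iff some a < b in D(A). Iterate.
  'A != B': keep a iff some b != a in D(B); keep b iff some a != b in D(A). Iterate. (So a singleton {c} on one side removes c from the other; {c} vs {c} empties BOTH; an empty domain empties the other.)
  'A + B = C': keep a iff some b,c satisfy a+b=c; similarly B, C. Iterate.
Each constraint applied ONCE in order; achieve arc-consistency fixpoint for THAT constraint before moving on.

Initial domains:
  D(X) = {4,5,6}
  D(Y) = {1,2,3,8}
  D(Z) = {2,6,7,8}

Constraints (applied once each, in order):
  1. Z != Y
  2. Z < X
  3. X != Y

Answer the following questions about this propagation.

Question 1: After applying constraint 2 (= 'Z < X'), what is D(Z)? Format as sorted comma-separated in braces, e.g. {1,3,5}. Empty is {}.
Answer: {2}

Derivation:
Constraint 1 (Z != Y) on D(Z)={2,6,7,8} D(Y)={1,2,3,8}: no change
Constraint 2 (Z < X) on D(Z)={2,6,7,8} D(X)={4,5,6}: Z {2,6,7,8}->{2}
So after constraint 2: D(Z) = {2}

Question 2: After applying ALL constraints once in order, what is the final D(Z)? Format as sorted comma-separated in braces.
Constraint 1 (Z != Y) on D(Z)={2,6,7,8} D(Y)={1,2,3,8}: no change
Constraint 2 (Z < X) on D(Z)={2,6,7,8} D(X)={4,5,6}: Z {2,6,7,8}->{2}
Constraint 3 (X != Y) on D(X)={4,5,6} D(Y)={1,2,3,8}: no change
So after all 3 constraints: D(Z) = {2}

Answer: {2}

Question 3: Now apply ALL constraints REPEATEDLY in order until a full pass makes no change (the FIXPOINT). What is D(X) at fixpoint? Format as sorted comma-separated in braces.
pass 0 (initial): D(X)={4,5,6}
pass 1: Z {2,6,7,8}->{2}
pass 2: Y {1,2,3,8}->{1,3,8}
pass 3: no change
Fixpoint after 3 passes: D(X) = {4,5,6}

Answer: {4,5,6}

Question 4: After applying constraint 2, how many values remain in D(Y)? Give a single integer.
Answer: 4

Derivation:
Constraint 1 (Z != Y) on D(Z)={2,6,7,8} D(Y)={1,2,3,8}: no change
Constraint 2 (Z < X) on D(Z)={2,6,7,8} D(X)={4,5,6}: Z {2,6,7,8}->{2}
So after constraint 2: D(Y)={1,2,3,8}, size = 4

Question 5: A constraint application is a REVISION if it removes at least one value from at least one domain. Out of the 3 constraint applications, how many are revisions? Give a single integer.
Answer: 1

Derivation:
Constraint 1 (Z != Y) on D(Z)={2,6,7,8} D(Y)={1,2,3,8}: no change => not a revision
Constraint 2 (Z < X) on D(Z)={2,6,7,8} D(X)={4,5,6}: Z {2,6,7,8}->{2} => REVISION
Constraint 3 (X != Y) on D(X)={4,5,6} D(Y)={1,2,3,8}: no change => not a revision
Total revisions = 1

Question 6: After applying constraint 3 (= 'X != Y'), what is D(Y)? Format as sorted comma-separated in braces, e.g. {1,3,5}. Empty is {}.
Answer: {1,2,3,8}

Derivation:
Constraint 1 (Z != Y) on D(Z)={2,6,7,8} D(Y)={1,2,3,8}: no change
Constraint 2 (Z < X) on D(Z)={2,6,7,8} D(X)={4,5,6}: Z {2,6,7,8}->{2}
Constraint 3 (X != Y) on D(X)={4,5,6} D(Y)={1,2,3,8}: no change
So after constraint 3: D(Y) = {1,2,3,8}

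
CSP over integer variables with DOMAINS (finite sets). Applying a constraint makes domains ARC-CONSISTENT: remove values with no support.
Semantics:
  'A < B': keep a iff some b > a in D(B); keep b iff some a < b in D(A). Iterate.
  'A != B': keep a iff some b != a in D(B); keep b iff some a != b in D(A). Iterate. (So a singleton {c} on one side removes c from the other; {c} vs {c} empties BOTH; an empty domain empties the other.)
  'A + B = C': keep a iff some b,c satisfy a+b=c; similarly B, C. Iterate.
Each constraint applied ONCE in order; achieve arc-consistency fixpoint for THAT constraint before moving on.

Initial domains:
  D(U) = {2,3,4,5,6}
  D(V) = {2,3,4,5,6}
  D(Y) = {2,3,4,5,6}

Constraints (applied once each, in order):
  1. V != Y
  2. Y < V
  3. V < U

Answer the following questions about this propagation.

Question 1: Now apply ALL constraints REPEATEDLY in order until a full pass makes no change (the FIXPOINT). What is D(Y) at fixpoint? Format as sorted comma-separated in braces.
Answer: {2,3,4}

Derivation:
pass 0 (initial): D(Y)={2,3,4,5,6}
pass 1: U {2,3,4,5,6}->{4,5,6}; V {2,3,4,5,6}->{3,4,5}; Y {2,3,4,5,6}->{2,3,4,5}
pass 2: Y {2,3,4,5}->{2,3,4}
pass 3: no change
Fixpoint after 3 passes: D(Y) = {2,3,4}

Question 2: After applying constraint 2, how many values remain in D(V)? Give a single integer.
Answer: 4

Derivation:
Constraint 1 (V != Y) on D(V)={2,3,4,5,6} D(Y)={2,3,4,5,6}: no change
Constraint 2 (Y < V) on D(Y)={2,3,4,5,6} D(V)={2,3,4,5,6}: Y {2,3,4,5,6}->{2,3,4,5}; V {2,3,4,5,6}->{3,4,5,6}
So after constraint 2: D(V)={3,4,5,6}, size = 4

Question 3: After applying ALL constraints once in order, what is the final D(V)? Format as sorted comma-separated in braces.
Constraint 1 (V != Y) on D(V)={2,3,4,5,6} D(Y)={2,3,4,5,6}: no change
Constraint 2 (Y < V) on D(Y)={2,3,4,5,6} D(V)={2,3,4,5,6}: Y {2,3,4,5,6}->{2,3,4,5}; V {2,3,4,5,6}->{3,4,5,6}
Constraint 3 (V < U) on D(V)={3,4,5,6} D(U)={2,3,4,5,6}: V {3,4,5,6}->{3,4,5}; U {2,3,4,5,6}->{4,5,6}
So after all 3 constraints: D(V) = {3,4,5}

Answer: {3,4,5}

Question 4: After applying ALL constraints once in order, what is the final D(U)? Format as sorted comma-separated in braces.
Constraint 1 (V != Y) on D(V)={2,3,4,5,6} D(Y)={2,3,4,5,6}: no change
Constraint 2 (Y < V) on D(Y)={2,3,4,5,6} D(V)={2,3,4,5,6}: Y {2,3,4,5,6}->{2,3,4,5}; V {2,3,4,5,6}->{3,4,5,6}
Constraint 3 (V < U) on D(V)={3,4,5,6} D(U)={2,3,4,5,6}: V {3,4,5,6}->{3,4,5}; U {2,3,4,5,6}->{4,5,6}
So after all 3 constraints: D(U) = {4,5,6}

Answer: {4,5,6}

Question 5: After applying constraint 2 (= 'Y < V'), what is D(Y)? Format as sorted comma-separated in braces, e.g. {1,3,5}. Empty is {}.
Constraint 1 (V != Y) on D(V)={2,3,4,5,6} D(Y)={2,3,4,5,6}: no change
Constraint 2 (Y < V) on D(Y)={2,3,4,5,6} D(V)={2,3,4,5,6}: Y {2,3,4,5,6}->{2,3,4,5}; V {2,3,4,5,6}->{3,4,5,6}
So after constraint 2: D(Y) = {2,3,4,5}

Answer: {2,3,4,5}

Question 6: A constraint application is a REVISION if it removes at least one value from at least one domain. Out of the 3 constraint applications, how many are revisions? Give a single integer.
Answer: 2

Derivation:
Constraint 1 (V != Y) on D(V)={2,3,4,5,6} D(Y)={2,3,4,5,6}: no change => not a revision
Constraint 2 (Y < V) on D(Y)={2,3,4,5,6} D(V)={2,3,4,5,6}: Y {2,3,4,5,6}->{2,3,4,5}; V {2,3,4,5,6}->{3,4,5,6} => REVISION
Constraint 3 (V < U) on D(V)={3,4,5,6} D(U)={2,3,4,5,6}: V {3,4,5,6}->{3,4,5}; U {2,3,4,5,6}->{4,5,6} => REVISION
Total revisions = 2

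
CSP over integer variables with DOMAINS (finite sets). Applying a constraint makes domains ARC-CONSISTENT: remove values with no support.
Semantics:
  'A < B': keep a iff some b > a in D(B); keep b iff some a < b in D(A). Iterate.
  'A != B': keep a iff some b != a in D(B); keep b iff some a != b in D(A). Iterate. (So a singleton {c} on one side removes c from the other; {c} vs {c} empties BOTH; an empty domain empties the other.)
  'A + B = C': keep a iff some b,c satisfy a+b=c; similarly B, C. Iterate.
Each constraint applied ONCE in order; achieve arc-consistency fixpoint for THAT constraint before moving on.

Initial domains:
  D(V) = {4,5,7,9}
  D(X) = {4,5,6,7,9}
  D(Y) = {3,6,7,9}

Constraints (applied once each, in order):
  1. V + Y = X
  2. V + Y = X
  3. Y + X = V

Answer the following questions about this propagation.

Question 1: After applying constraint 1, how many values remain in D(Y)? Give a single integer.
Answer: 1

Derivation:
Constraint 1 (V + Y = X) on D(V)={4,5,7,9} D(Y)={3,6,7,9} D(X)={4,5,6,7,9}: V {4,5,7,9}->{4}; Y {3,6,7,9}->{3}; X {4,5,6,7,9}->{7}
So after constraint 1: D(Y)={3}, size = 1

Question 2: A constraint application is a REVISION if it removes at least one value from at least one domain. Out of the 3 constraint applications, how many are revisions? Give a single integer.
Answer: 2

Derivation:
Constraint 1 (V + Y = X) on D(V)={4,5,7,9} D(Y)={3,6,7,9} D(X)={4,5,6,7,9}: V {4,5,7,9}->{4}; Y {3,6,7,9}->{3}; X {4,5,6,7,9}->{7} => REVISION
Constraint 2 (V + Y = X) on D(V)={4} D(Y)={3} D(X)={7}: no change => not a revision
Constraint 3 (Y + X = V) on D(Y)={3} D(X)={7} D(V)={4}: Y {3}->{}; X {7}->{}; V {4}->{} => REVISION
Total revisions = 2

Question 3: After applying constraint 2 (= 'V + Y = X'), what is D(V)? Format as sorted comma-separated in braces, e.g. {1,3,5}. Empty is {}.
Constraint 1 (V + Y = X) on D(V)={4,5,7,9} D(Y)={3,6,7,9} D(X)={4,5,6,7,9}: V {4,5,7,9}->{4}; Y {3,6,7,9}->{3}; X {4,5,6,7,9}->{7}
Constraint 2 (V + Y = X) on D(V)={4} D(Y)={3} D(X)={7}: no change
So after constraint 2: D(V) = {4}

Answer: {4}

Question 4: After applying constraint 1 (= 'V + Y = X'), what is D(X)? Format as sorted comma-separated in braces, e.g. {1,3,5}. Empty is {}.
Answer: {7}

Derivation:
Constraint 1 (V + Y = X) on D(V)={4,5,7,9} D(Y)={3,6,7,9} D(X)={4,5,6,7,9}: V {4,5,7,9}->{4}; Y {3,6,7,9}->{3}; X {4,5,6,7,9}->{7}
So after constraint 1: D(X) = {7}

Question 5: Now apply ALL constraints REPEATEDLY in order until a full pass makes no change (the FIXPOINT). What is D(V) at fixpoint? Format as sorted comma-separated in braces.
Answer: {}

Derivation:
pass 0 (initial): D(V)={4,5,7,9}
pass 1: V {4,5,7,9}->{}; X {4,5,6,7,9}->{}; Y {3,6,7,9}->{}
pass 2: no change
Fixpoint after 2 passes: D(V) = {}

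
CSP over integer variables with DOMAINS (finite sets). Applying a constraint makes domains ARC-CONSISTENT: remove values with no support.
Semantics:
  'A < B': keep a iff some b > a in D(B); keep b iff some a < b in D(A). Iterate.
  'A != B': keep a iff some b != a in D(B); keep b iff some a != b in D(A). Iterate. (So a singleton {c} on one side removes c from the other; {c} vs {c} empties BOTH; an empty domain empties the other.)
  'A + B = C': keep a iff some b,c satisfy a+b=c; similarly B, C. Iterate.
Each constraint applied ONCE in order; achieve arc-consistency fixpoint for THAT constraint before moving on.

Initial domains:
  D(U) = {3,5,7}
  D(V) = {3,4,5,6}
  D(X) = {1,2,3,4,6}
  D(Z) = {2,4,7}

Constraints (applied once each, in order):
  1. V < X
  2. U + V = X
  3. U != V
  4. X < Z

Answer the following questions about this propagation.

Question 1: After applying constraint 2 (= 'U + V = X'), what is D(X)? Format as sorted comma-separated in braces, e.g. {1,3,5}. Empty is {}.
Constraint 1 (V < X) on D(V)={3,4,5,6} D(X)={1,2,3,4,6}: V {3,4,5,6}->{3,4,5}; X {1,2,3,4,6}->{4,6}
Constraint 2 (U + V = X) on D(U)={3,5,7} D(V)={3,4,5} D(X)={4,6}: U {3,5,7}->{3}; V {3,4,5}->{3}; X {4,6}->{6}
So after constraint 2: D(X) = {6}

Answer: {6}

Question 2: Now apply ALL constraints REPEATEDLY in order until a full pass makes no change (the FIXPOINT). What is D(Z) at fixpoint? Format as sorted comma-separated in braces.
Answer: {}

Derivation:
pass 0 (initial): D(Z)={2,4,7}
pass 1: U {3,5,7}->{}; V {3,4,5,6}->{}; X {1,2,3,4,6}->{6}; Z {2,4,7}->{7}
pass 2: X {6}->{}; Z {7}->{}
pass 3: no change
Fixpoint after 3 passes: D(Z) = {}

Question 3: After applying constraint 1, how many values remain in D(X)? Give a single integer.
Constraint 1 (V < X) on D(V)={3,4,5,6} D(X)={1,2,3,4,6}: V {3,4,5,6}->{3,4,5}; X {1,2,3,4,6}->{4,6}
So after constraint 1: D(X)={4,6}, size = 2

Answer: 2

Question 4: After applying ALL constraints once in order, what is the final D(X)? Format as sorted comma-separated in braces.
Answer: {6}

Derivation:
Constraint 1 (V < X) on D(V)={3,4,5,6} D(X)={1,2,3,4,6}: V {3,4,5,6}->{3,4,5}; X {1,2,3,4,6}->{4,6}
Constraint 2 (U + V = X) on D(U)={3,5,7} D(V)={3,4,5} D(X)={4,6}: U {3,5,7}->{3}; V {3,4,5}->{3}; X {4,6}->{6}
Constraint 3 (U != V) on D(U)={3} D(V)={3}: U {3}->{}; V {3}->{}
Constraint 4 (X < Z) on D(X)={6} D(Z)={2,4,7}: Z {2,4,7}->{7}
So after all 4 constraints: D(X) = {6}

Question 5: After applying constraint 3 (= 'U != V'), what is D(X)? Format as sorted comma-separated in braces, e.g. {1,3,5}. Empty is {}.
Constraint 1 (V < X) on D(V)={3,4,5,6} D(X)={1,2,3,4,6}: V {3,4,5,6}->{3,4,5}; X {1,2,3,4,6}->{4,6}
Constraint 2 (U + V = X) on D(U)={3,5,7} D(V)={3,4,5} D(X)={4,6}: U {3,5,7}->{3}; V {3,4,5}->{3}; X {4,6}->{6}
Constraint 3 (U != V) on D(U)={3} D(V)={3}: U {3}->{}; V {3}->{}
So after constraint 3: D(X) = {6}

Answer: {6}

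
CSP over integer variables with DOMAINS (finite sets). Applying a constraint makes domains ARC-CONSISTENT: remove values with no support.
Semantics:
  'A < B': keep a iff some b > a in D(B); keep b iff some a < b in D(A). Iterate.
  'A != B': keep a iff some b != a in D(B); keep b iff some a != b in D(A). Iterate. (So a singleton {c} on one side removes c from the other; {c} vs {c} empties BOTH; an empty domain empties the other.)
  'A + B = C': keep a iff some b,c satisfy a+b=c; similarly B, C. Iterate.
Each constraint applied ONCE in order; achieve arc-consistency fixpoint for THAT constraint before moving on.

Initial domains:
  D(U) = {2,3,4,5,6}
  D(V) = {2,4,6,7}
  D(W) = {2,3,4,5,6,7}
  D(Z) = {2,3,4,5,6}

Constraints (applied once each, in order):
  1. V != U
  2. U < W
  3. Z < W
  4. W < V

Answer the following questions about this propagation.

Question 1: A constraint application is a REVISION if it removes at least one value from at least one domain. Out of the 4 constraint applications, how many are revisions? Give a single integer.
Constraint 1 (V != U) on D(V)={2,4,6,7} D(U)={2,3,4,5,6}: no change => not a revision
Constraint 2 (U < W) on D(U)={2,3,4,5,6} D(W)={2,3,4,5,6,7}: W {2,3,4,5,6,7}->{3,4,5,6,7} => REVISION
Constraint 3 (Z < W) on D(Z)={2,3,4,5,6} D(W)={3,4,5,6,7}: no change => not a revision
Constraint 4 (W < V) on D(W)={3,4,5,6,7} D(V)={2,4,6,7}: W {3,4,5,6,7}->{3,4,5,6}; V {2,4,6,7}->{4,6,7} => REVISION
Total revisions = 2

Answer: 2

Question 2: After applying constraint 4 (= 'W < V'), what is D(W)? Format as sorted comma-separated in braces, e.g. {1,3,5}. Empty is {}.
Answer: {3,4,5,6}

Derivation:
Constraint 1 (V != U) on D(V)={2,4,6,7} D(U)={2,3,4,5,6}: no change
Constraint 2 (U < W) on D(U)={2,3,4,5,6} D(W)={2,3,4,5,6,7}: W {2,3,4,5,6,7}->{3,4,5,6,7}
Constraint 3 (Z < W) on D(Z)={2,3,4,5,6} D(W)={3,4,5,6,7}: no change
Constraint 4 (W < V) on D(W)={3,4,5,6,7} D(V)={2,4,6,7}: W {3,4,5,6,7}->{3,4,5,6}; V {2,4,6,7}->{4,6,7}
So after constraint 4: D(W) = {3,4,5,6}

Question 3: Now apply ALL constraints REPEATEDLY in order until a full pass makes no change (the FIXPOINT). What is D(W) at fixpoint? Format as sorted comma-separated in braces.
pass 0 (initial): D(W)={2,3,4,5,6,7}
pass 1: V {2,4,6,7}->{4,6,7}; W {2,3,4,5,6,7}->{3,4,5,6}
pass 2: U {2,3,4,5,6}->{2,3,4,5}; Z {2,3,4,5,6}->{2,3,4,5}
pass 3: no change
Fixpoint after 3 passes: D(W) = {3,4,5,6}

Answer: {3,4,5,6}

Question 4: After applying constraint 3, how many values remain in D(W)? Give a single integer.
Constraint 1 (V != U) on D(V)={2,4,6,7} D(U)={2,3,4,5,6}: no change
Constraint 2 (U < W) on D(U)={2,3,4,5,6} D(W)={2,3,4,5,6,7}: W {2,3,4,5,6,7}->{3,4,5,6,7}
Constraint 3 (Z < W) on D(Z)={2,3,4,5,6} D(W)={3,4,5,6,7}: no change
So after constraint 3: D(W)={3,4,5,6,7}, size = 5

Answer: 5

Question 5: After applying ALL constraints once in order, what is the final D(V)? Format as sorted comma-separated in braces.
Answer: {4,6,7}

Derivation:
Constraint 1 (V != U) on D(V)={2,4,6,7} D(U)={2,3,4,5,6}: no change
Constraint 2 (U < W) on D(U)={2,3,4,5,6} D(W)={2,3,4,5,6,7}: W {2,3,4,5,6,7}->{3,4,5,6,7}
Constraint 3 (Z < W) on D(Z)={2,3,4,5,6} D(W)={3,4,5,6,7}: no change
Constraint 4 (W < V) on D(W)={3,4,5,6,7} D(V)={2,4,6,7}: W {3,4,5,6,7}->{3,4,5,6}; V {2,4,6,7}->{4,6,7}
So after all 4 constraints: D(V) = {4,6,7}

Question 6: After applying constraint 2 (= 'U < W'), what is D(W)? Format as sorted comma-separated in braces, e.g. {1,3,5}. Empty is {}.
Constraint 1 (V != U) on D(V)={2,4,6,7} D(U)={2,3,4,5,6}: no change
Constraint 2 (U < W) on D(U)={2,3,4,5,6} D(W)={2,3,4,5,6,7}: W {2,3,4,5,6,7}->{3,4,5,6,7}
So after constraint 2: D(W) = {3,4,5,6,7}

Answer: {3,4,5,6,7}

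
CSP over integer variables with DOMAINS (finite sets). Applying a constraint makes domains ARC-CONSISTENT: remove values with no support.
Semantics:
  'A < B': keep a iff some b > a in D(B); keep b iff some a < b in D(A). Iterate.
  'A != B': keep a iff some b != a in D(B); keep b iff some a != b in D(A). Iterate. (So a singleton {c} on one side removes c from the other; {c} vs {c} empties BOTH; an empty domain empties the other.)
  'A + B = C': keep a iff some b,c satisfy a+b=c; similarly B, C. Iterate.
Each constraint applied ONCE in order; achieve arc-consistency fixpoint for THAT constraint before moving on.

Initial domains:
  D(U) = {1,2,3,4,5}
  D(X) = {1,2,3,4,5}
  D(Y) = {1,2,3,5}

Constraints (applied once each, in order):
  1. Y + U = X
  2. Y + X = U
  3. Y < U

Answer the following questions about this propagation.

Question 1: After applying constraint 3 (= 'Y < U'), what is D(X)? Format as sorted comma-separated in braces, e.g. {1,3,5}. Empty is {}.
Answer: {2,3}

Derivation:
Constraint 1 (Y + U = X) on D(Y)={1,2,3,5} D(U)={1,2,3,4,5} D(X)={1,2,3,4,5}: Y {1,2,3,5}->{1,2,3}; U {1,2,3,4,5}->{1,2,3,4}; X {1,2,3,4,5}->{2,3,4,5}
Constraint 2 (Y + X = U) on D(Y)={1,2,3} D(X)={2,3,4,5} D(U)={1,2,3,4}: Y {1,2,3}->{1,2}; X {2,3,4,5}->{2,3}; U {1,2,3,4}->{3,4}
Constraint 3 (Y < U) on D(Y)={1,2} D(U)={3,4}: no change
So after constraint 3: D(X) = {2,3}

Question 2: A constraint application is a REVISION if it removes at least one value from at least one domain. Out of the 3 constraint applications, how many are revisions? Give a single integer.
Constraint 1 (Y + U = X) on D(Y)={1,2,3,5} D(U)={1,2,3,4,5} D(X)={1,2,3,4,5}: Y {1,2,3,5}->{1,2,3}; U {1,2,3,4,5}->{1,2,3,4}; X {1,2,3,4,5}->{2,3,4,5} => REVISION
Constraint 2 (Y + X = U) on D(Y)={1,2,3} D(X)={2,3,4,5} D(U)={1,2,3,4}: Y {1,2,3}->{1,2}; X {2,3,4,5}->{2,3}; U {1,2,3,4}->{3,4} => REVISION
Constraint 3 (Y < U) on D(Y)={1,2} D(U)={3,4}: no change => not a revision
Total revisions = 2

Answer: 2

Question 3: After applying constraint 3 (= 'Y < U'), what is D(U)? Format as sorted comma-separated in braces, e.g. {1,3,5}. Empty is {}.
Answer: {3,4}

Derivation:
Constraint 1 (Y + U = X) on D(Y)={1,2,3,5} D(U)={1,2,3,4,5} D(X)={1,2,3,4,5}: Y {1,2,3,5}->{1,2,3}; U {1,2,3,4,5}->{1,2,3,4}; X {1,2,3,4,5}->{2,3,4,5}
Constraint 2 (Y + X = U) on D(Y)={1,2,3} D(X)={2,3,4,5} D(U)={1,2,3,4}: Y {1,2,3}->{1,2}; X {2,3,4,5}->{2,3}; U {1,2,3,4}->{3,4}
Constraint 3 (Y < U) on D(Y)={1,2} D(U)={3,4}: no change
So after constraint 3: D(U) = {3,4}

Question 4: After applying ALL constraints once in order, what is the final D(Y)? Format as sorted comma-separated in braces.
Answer: {1,2}

Derivation:
Constraint 1 (Y + U = X) on D(Y)={1,2,3,5} D(U)={1,2,3,4,5} D(X)={1,2,3,4,5}: Y {1,2,3,5}->{1,2,3}; U {1,2,3,4,5}->{1,2,3,4}; X {1,2,3,4,5}->{2,3,4,5}
Constraint 2 (Y + X = U) on D(Y)={1,2,3} D(X)={2,3,4,5} D(U)={1,2,3,4}: Y {1,2,3}->{1,2}; X {2,3,4,5}->{2,3}; U {1,2,3,4}->{3,4}
Constraint 3 (Y < U) on D(Y)={1,2} D(U)={3,4}: no change
So after all 3 constraints: D(Y) = {1,2}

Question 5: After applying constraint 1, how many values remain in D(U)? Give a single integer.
Answer: 4

Derivation:
Constraint 1 (Y + U = X) on D(Y)={1,2,3,5} D(U)={1,2,3,4,5} D(X)={1,2,3,4,5}: Y {1,2,3,5}->{1,2,3}; U {1,2,3,4,5}->{1,2,3,4}; X {1,2,3,4,5}->{2,3,4,5}
So after constraint 1: D(U)={1,2,3,4}, size = 4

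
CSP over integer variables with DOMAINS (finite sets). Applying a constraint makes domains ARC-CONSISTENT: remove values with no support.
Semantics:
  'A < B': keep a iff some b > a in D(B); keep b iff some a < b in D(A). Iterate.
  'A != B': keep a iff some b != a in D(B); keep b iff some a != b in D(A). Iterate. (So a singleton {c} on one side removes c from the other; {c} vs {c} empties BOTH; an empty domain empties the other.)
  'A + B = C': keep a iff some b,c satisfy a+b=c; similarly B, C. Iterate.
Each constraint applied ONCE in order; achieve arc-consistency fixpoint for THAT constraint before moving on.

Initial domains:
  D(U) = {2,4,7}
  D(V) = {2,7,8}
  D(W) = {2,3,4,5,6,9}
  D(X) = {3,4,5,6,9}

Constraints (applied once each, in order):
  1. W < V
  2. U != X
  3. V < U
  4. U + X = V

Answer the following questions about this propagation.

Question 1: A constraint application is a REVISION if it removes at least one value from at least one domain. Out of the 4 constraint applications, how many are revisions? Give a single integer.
Constraint 1 (W < V) on D(W)={2,3,4,5,6,9} D(V)={2,7,8}: W {2,3,4,5,6,9}->{2,3,4,5,6}; V {2,7,8}->{7,8} => REVISION
Constraint 2 (U != X) on D(U)={2,4,7} D(X)={3,4,5,6,9}: no change => not a revision
Constraint 3 (V < U) on D(V)={7,8} D(U)={2,4,7}: V {7,8}->{}; U {2,4,7}->{} => REVISION
Constraint 4 (U + X = V) on D(U)={} D(X)={3,4,5,6,9} D(V)={}: X {3,4,5,6,9}->{} => REVISION
Total revisions = 3

Answer: 3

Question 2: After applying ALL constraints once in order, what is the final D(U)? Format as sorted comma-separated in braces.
Answer: {}

Derivation:
Constraint 1 (W < V) on D(W)={2,3,4,5,6,9} D(V)={2,7,8}: W {2,3,4,5,6,9}->{2,3,4,5,6}; V {2,7,8}->{7,8}
Constraint 2 (U != X) on D(U)={2,4,7} D(X)={3,4,5,6,9}: no change
Constraint 3 (V < U) on D(V)={7,8} D(U)={2,4,7}: V {7,8}->{}; U {2,4,7}->{}
Constraint 4 (U + X = V) on D(U)={} D(X)={3,4,5,6,9} D(V)={}: X {3,4,5,6,9}->{}
So after all 4 constraints: D(U) = {}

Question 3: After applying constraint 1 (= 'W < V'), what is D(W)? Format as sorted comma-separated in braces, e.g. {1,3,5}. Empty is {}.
Constraint 1 (W < V) on D(W)={2,3,4,5,6,9} D(V)={2,7,8}: W {2,3,4,5,6,9}->{2,3,4,5,6}; V {2,7,8}->{7,8}
So after constraint 1: D(W) = {2,3,4,5,6}

Answer: {2,3,4,5,6}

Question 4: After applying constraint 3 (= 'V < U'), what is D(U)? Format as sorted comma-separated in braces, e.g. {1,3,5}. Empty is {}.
Constraint 1 (W < V) on D(W)={2,3,4,5,6,9} D(V)={2,7,8}: W {2,3,4,5,6,9}->{2,3,4,5,6}; V {2,7,8}->{7,8}
Constraint 2 (U != X) on D(U)={2,4,7} D(X)={3,4,5,6,9}: no change
Constraint 3 (V < U) on D(V)={7,8} D(U)={2,4,7}: V {7,8}->{}; U {2,4,7}->{}
So after constraint 3: D(U) = {}

Answer: {}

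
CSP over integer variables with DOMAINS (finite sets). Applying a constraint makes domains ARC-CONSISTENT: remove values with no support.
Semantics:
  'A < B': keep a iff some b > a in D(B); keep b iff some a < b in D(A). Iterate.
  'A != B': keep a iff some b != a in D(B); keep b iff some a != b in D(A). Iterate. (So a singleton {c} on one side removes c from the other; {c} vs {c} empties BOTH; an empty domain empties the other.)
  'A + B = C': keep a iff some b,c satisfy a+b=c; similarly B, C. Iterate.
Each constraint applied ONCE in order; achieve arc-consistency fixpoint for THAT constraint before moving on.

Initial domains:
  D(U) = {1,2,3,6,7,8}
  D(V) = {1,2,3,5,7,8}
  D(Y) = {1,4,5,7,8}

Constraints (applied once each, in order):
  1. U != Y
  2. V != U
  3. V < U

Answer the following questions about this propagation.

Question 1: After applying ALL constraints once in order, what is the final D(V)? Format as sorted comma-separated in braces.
Constraint 1 (U != Y) on D(U)={1,2,3,6,7,8} D(Y)={1,4,5,7,8}: no change
Constraint 2 (V != U) on D(V)={1,2,3,5,7,8} D(U)={1,2,3,6,7,8}: no change
Constraint 3 (V < U) on D(V)={1,2,3,5,7,8} D(U)={1,2,3,6,7,8}: V {1,2,3,5,7,8}->{1,2,3,5,7}; U {1,2,3,6,7,8}->{2,3,6,7,8}
So after all 3 constraints: D(V) = {1,2,3,5,7}

Answer: {1,2,3,5,7}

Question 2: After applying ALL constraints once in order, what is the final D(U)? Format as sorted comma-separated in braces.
Constraint 1 (U != Y) on D(U)={1,2,3,6,7,8} D(Y)={1,4,5,7,8}: no change
Constraint 2 (V != U) on D(V)={1,2,3,5,7,8} D(U)={1,2,3,6,7,8}: no change
Constraint 3 (V < U) on D(V)={1,2,3,5,7,8} D(U)={1,2,3,6,7,8}: V {1,2,3,5,7,8}->{1,2,3,5,7}; U {1,2,3,6,7,8}->{2,3,6,7,8}
So after all 3 constraints: D(U) = {2,3,6,7,8}

Answer: {2,3,6,7,8}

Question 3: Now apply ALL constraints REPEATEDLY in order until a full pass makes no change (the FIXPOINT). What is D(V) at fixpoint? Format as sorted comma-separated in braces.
pass 0 (initial): D(V)={1,2,3,5,7,8}
pass 1: U {1,2,3,6,7,8}->{2,3,6,7,8}; V {1,2,3,5,7,8}->{1,2,3,5,7}
pass 2: no change
Fixpoint after 2 passes: D(V) = {1,2,3,5,7}

Answer: {1,2,3,5,7}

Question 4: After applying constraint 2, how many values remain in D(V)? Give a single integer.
Answer: 6

Derivation:
Constraint 1 (U != Y) on D(U)={1,2,3,6,7,8} D(Y)={1,4,5,7,8}: no change
Constraint 2 (V != U) on D(V)={1,2,3,5,7,8} D(U)={1,2,3,6,7,8}: no change
So after constraint 2: D(V)={1,2,3,5,7,8}, size = 6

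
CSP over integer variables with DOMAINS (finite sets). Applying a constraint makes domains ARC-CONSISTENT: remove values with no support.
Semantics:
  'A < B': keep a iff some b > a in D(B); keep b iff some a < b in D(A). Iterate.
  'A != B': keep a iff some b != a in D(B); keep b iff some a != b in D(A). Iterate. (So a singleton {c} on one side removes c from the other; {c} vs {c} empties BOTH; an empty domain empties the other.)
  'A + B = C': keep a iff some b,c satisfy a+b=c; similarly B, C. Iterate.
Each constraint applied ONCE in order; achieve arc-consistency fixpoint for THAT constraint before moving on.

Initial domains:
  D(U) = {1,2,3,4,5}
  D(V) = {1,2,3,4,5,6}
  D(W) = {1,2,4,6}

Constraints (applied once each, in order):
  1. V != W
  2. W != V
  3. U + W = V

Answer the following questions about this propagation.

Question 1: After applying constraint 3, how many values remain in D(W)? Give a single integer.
Answer: 3

Derivation:
Constraint 1 (V != W) on D(V)={1,2,3,4,5,6} D(W)={1,2,4,6}: no change
Constraint 2 (W != V) on D(W)={1,2,4,6} D(V)={1,2,3,4,5,6}: no change
Constraint 3 (U + W = V) on D(U)={1,2,3,4,5} D(W)={1,2,4,6} D(V)={1,2,3,4,5,6}: W {1,2,4,6}->{1,2,4}; V {1,2,3,4,5,6}->{2,3,4,5,6}
So after constraint 3: D(W)={1,2,4}, size = 3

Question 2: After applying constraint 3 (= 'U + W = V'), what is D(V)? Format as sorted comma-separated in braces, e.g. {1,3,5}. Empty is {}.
Constraint 1 (V != W) on D(V)={1,2,3,4,5,6} D(W)={1,2,4,6}: no change
Constraint 2 (W != V) on D(W)={1,2,4,6} D(V)={1,2,3,4,5,6}: no change
Constraint 3 (U + W = V) on D(U)={1,2,3,4,5} D(W)={1,2,4,6} D(V)={1,2,3,4,5,6}: W {1,2,4,6}->{1,2,4}; V {1,2,3,4,5,6}->{2,3,4,5,6}
So after constraint 3: D(V) = {2,3,4,5,6}

Answer: {2,3,4,5,6}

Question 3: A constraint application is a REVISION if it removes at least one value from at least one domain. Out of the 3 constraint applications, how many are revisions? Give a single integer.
Constraint 1 (V != W) on D(V)={1,2,3,4,5,6} D(W)={1,2,4,6}: no change => not a revision
Constraint 2 (W != V) on D(W)={1,2,4,6} D(V)={1,2,3,4,5,6}: no change => not a revision
Constraint 3 (U + W = V) on D(U)={1,2,3,4,5} D(W)={1,2,4,6} D(V)={1,2,3,4,5,6}: W {1,2,4,6}->{1,2,4}; V {1,2,3,4,5,6}->{2,3,4,5,6} => REVISION
Total revisions = 1

Answer: 1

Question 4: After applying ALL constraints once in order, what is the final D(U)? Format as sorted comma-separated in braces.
Constraint 1 (V != W) on D(V)={1,2,3,4,5,6} D(W)={1,2,4,6}: no change
Constraint 2 (W != V) on D(W)={1,2,4,6} D(V)={1,2,3,4,5,6}: no change
Constraint 3 (U + W = V) on D(U)={1,2,3,4,5} D(W)={1,2,4,6} D(V)={1,2,3,4,5,6}: W {1,2,4,6}->{1,2,4}; V {1,2,3,4,5,6}->{2,3,4,5,6}
So after all 3 constraints: D(U) = {1,2,3,4,5}

Answer: {1,2,3,4,5}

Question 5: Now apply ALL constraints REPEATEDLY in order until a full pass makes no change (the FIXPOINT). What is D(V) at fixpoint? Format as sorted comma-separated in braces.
Answer: {2,3,4,5,6}

Derivation:
pass 0 (initial): D(V)={1,2,3,4,5,6}
pass 1: V {1,2,3,4,5,6}->{2,3,4,5,6}; W {1,2,4,6}->{1,2,4}
pass 2: no change
Fixpoint after 2 passes: D(V) = {2,3,4,5,6}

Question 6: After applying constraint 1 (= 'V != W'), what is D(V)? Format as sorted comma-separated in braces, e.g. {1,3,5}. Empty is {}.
Answer: {1,2,3,4,5,6}

Derivation:
Constraint 1 (V != W) on D(V)={1,2,3,4,5,6} D(W)={1,2,4,6}: no change
So after constraint 1: D(V) = {1,2,3,4,5,6}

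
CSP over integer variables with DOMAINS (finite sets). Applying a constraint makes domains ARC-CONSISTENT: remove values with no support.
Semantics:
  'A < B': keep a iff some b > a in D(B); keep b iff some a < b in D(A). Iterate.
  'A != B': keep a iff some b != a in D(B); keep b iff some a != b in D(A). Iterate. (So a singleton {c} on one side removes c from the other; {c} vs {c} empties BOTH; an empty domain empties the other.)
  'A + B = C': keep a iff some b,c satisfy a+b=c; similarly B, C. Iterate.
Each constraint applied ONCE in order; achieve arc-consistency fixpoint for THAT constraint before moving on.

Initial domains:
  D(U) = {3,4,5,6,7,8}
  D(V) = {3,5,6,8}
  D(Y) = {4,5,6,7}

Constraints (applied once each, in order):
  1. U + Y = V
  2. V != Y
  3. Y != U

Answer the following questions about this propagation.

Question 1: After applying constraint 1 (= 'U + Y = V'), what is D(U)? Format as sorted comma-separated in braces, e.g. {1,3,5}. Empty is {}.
Constraint 1 (U + Y = V) on D(U)={3,4,5,6,7,8} D(Y)={4,5,6,7} D(V)={3,5,6,8}: U {3,4,5,6,7,8}->{3,4}; Y {4,5,6,7}->{4,5}; V {3,5,6,8}->{8}
So after constraint 1: D(U) = {3,4}

Answer: {3,4}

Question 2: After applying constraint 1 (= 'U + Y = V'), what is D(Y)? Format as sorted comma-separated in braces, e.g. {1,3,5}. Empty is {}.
Constraint 1 (U + Y = V) on D(U)={3,4,5,6,7,8} D(Y)={4,5,6,7} D(V)={3,5,6,8}: U {3,4,5,6,7,8}->{3,4}; Y {4,5,6,7}->{4,5}; V {3,5,6,8}->{8}
So after constraint 1: D(Y) = {4,5}

Answer: {4,5}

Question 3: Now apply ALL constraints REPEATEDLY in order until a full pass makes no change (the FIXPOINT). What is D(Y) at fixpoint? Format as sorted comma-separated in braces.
pass 0 (initial): D(Y)={4,5,6,7}
pass 1: U {3,4,5,6,7,8}->{3,4}; V {3,5,6,8}->{8}; Y {4,5,6,7}->{4,5}
pass 2: no change
Fixpoint after 2 passes: D(Y) = {4,5}

Answer: {4,5}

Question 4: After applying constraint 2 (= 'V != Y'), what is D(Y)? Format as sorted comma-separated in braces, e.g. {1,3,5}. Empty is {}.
Constraint 1 (U + Y = V) on D(U)={3,4,5,6,7,8} D(Y)={4,5,6,7} D(V)={3,5,6,8}: U {3,4,5,6,7,8}->{3,4}; Y {4,5,6,7}->{4,5}; V {3,5,6,8}->{8}
Constraint 2 (V != Y) on D(V)={8} D(Y)={4,5}: no change
So after constraint 2: D(Y) = {4,5}

Answer: {4,5}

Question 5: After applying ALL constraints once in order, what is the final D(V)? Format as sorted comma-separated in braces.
Constraint 1 (U + Y = V) on D(U)={3,4,5,6,7,8} D(Y)={4,5,6,7} D(V)={3,5,6,8}: U {3,4,5,6,7,8}->{3,4}; Y {4,5,6,7}->{4,5}; V {3,5,6,8}->{8}
Constraint 2 (V != Y) on D(V)={8} D(Y)={4,5}: no change
Constraint 3 (Y != U) on D(Y)={4,5} D(U)={3,4}: no change
So after all 3 constraints: D(V) = {8}

Answer: {8}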